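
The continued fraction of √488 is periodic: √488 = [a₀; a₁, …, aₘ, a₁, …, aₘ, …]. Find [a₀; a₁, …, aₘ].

[22; 11, 44]

a₀ = ⌊√488⌋ = 22.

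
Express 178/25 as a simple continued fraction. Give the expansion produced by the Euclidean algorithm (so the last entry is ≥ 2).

178 = 7×25 + 3
25 = 8×3 + 1
3 = 3×1 + 0  (stop)
So 178/25 = [7; 8, 3].

[7; 8, 3]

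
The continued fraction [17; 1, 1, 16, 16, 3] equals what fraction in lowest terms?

28427/1623

Using pₖ = aₖpₖ₋₁ + pₖ₋₂ and qₖ = aₖqₖ₋₁ + qₖ₋₂:
  k=0: a=17, p=17, q=1
  k=1: a=1, p=18, q=1
  k=2: a=1, p=35, q=2
  k=3: a=16, p=578, q=33
  k=4: a=16, p=9283, q=530
  k=5: a=3, p=28427, q=1623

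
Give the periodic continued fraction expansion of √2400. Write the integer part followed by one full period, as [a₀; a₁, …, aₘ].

a₀ = ⌊√2400⌋ = 48.
With m₀=0, d₀=1 and mₖ₊₁ = dₖaₖ − mₖ, dₖ₊₁ = (n − mₖ₊₁²)/dₖ, aₖ₊₁ = ⌊(a₀+mₖ₊₁)/dₖ₊₁⌋:
  k=1: m=48, d=96, a=1
  k=2: m=48, d=1, a=96
d=1 and a=2a₀=96 at k=2, so the next step gives (m, d) = (48, 96) again — its k=1 value — and the period has length 2.

[48; 1, 96]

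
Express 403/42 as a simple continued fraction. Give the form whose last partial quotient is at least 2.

403 = 9*42 + 25
42 = 1*25 + 17
25 = 1*17 + 8
17 = 2*8 + 1
8 = 8*1 + 0  (stop)
So 403/42 = [9; 1, 1, 2, 8].

[9; 1, 1, 2, 8]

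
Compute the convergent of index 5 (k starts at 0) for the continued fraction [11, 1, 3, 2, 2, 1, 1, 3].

365/31

Using pₖ = aₖpₖ₋₁ + pₖ₋₂, qₖ = aₖqₖ₋₁ + qₖ₋₂ (with p₋₁=1, p₋₂=0, q₋₁=0, q₋₂=1):
  k=0: a=11, p=11, q=1
  k=1: a=1, p=12, q=1
  k=2: a=3, p=47, q=4
  k=3: a=2, p=106, q=9
  k=4: a=2, p=259, q=22
  k=5: a=1, p=365, q=31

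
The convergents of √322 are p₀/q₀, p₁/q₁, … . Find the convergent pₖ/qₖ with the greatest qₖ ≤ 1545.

11610/647

√322 = [17; 1, 16, 1, 34, …] (period length 4).
Convergents:
  p_0/q_0 = 17/1
  p_1/q_1 = 18/1
  p_2/q_2 = 305/17
  p_3/q_3 = 323/18
  p_4/q_4 = 11287/629
  p_5/q_5 = 11610/647
  p_6/q_6 = 197047/10981
q_5 = 647 ≤ 1545 < 10981 = q_6, so the answer is 11610/647.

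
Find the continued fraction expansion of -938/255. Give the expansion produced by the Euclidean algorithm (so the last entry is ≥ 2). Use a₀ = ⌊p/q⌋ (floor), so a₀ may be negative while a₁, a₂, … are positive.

-938 = -4×255 + 82
255 = 3×82 + 9
82 = 9×9 + 1
9 = 9×1 + 0  (stop)
So -938/255 = [-4; 3, 9, 9].

[-4; 3, 9, 9]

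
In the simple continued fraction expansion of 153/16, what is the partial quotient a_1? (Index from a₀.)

1

153 = 9·16 + 9   →  a_0 = 9
16 = 1·9 + 7   →  a_1 = 1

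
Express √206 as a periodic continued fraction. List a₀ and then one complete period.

[14; 2, 1, 5, 14, 5, 1, 2, 28]

a₀ = ⌊√206⌋ = 14.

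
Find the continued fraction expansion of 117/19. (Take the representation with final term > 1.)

[6; 6, 3]

117 = 6·19 + 3
19 = 6·3 + 1
3 = 3·1 + 0  (stop)
So 117/19 = [6; 6, 3].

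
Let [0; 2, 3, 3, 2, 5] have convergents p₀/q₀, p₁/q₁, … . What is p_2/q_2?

3/7

Using pₖ = aₖpₖ₋₁ + pₖ₋₂, qₖ = aₖqₖ₋₁ + qₖ₋₂ (with p₋₁=1, p₋₂=0, q₋₁=0, q₋₂=1):
  k=0: a=0, p=0, q=1
  k=1: a=2, p=1, q=2
  k=2: a=3, p=3, q=7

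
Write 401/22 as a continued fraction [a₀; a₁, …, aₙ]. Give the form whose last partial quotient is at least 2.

401 = 18*22 + 5
22 = 4*5 + 2
5 = 2*2 + 1
2 = 2*1 + 0  (stop)
So 401/22 = [18; 4, 2, 2].

[18; 4, 2, 2]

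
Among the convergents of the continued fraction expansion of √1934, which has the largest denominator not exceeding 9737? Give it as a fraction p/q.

170236/3871

√1934 = [43; 1, 42, 1, 86, …] (period length 4).
Convergents:
  p_0/q_0 = 43/1
  p_1/q_1 = 44/1
  p_2/q_2 = 1891/43
  p_3/q_3 = 1935/44
  p_4/q_4 = 168301/3827
  p_5/q_5 = 170236/3871
  p_6/q_6 = 7318213/166409
q_5 = 3871 ≤ 9737 < 166409 = q_6, so the answer is 170236/3871.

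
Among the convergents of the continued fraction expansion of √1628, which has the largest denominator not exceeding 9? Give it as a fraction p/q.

121/3

√1628 = [40; 2, 1, 6, 1, 2, 80, …] (period length 6).
Convergents:
  p_0/q_0 = 40/1
  p_1/q_1 = 81/2
  p_2/q_2 = 121/3
  p_3/q_3 = 807/20
q_2 = 3 ≤ 9 < 20 = q_3, so the answer is 121/3.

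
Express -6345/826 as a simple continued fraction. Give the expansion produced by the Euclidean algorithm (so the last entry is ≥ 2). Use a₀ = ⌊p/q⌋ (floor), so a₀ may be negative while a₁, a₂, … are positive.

[-8; 3, 7, 9, 4]

-6345 = -8×826 + 263
826 = 3×263 + 37
263 = 7×37 + 4
37 = 9×4 + 1
4 = 4×1 + 0  (stop)
So -6345/826 = [-8; 3, 7, 9, 4].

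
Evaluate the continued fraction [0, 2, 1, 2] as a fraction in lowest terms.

Fold from the inside: start with 2/1.
  1 + 1/2 = 3/2
  2 + 2/3 = 8/3
  0 + 3/8 = 3/8

3/8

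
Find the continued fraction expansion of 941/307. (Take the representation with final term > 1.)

941 = 3·307 + 20
307 = 15·20 + 7
20 = 2·7 + 6
7 = 1·6 + 1
6 = 6·1 + 0  (stop)
So 941/307 = [3; 15, 2, 1, 6].

[3; 15, 2, 1, 6]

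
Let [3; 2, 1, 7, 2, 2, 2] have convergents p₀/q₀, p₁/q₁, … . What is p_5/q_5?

Using pₖ = aₖpₖ₋₁ + pₖ₋₂, qₖ = aₖqₖ₋₁ + qₖ₋₂ (with p₋₁=1, p₋₂=0, q₋₁=0, q₋₂=1):
  k=0: a=3, p=3, q=1
  k=1: a=2, p=7, q=2
  k=2: a=1, p=10, q=3
  k=3: a=7, p=77, q=23
  k=4: a=2, p=164, q=49
  k=5: a=2, p=405, q=121

405/121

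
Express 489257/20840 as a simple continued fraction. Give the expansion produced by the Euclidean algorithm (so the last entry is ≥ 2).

[23; 2, 10, 3, 2, 19, 3, 2]

489257 = 23×20840 + 9937
20840 = 2×9937 + 966
9937 = 10×966 + 277
966 = 3×277 + 135
277 = 2×135 + 7
135 = 19×7 + 2
7 = 3×2 + 1
2 = 2×1 + 0  (stop)
So 489257/20840 = [23; 2, 10, 3, 2, 19, 3, 2].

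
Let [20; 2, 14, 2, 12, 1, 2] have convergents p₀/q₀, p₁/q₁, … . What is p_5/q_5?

16571/809

Using pₖ = aₖpₖ₋₁ + pₖ₋₂, qₖ = aₖqₖ₋₁ + qₖ₋₂ (with p₋₁=1, p₋₂=0, q₋₁=0, q₋₂=1):
  k=0: a=20, p=20, q=1
  k=1: a=2, p=41, q=2
  k=2: a=14, p=594, q=29
  k=3: a=2, p=1229, q=60
  k=4: a=12, p=15342, q=749
  k=5: a=1, p=16571, q=809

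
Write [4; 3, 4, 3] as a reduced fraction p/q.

181/42

Using pₖ = aₖpₖ₋₁ + pₖ₋₂ and qₖ = aₖqₖ₋₁ + qₖ₋₂:
  k=0: a=4, p=4, q=1
  k=1: a=3, p=13, q=3
  k=2: a=4, p=56, q=13
  k=3: a=3, p=181, q=42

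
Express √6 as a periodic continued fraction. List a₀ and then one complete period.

[2; 2, 4]

a₀ = ⌊√6⌋ = 2.
With m₀=0, d₀=1 and mₖ₊₁ = dₖaₖ − mₖ, dₖ₊₁ = (n − mₖ₊₁²)/dₖ, aₖ₊₁ = ⌊(a₀+mₖ₊₁)/dₖ₊₁⌋:
  k=1: m=2, d=2, a=2
  k=2: m=2, d=1, a=4
d=1 and a=2a₀=4 at k=2, so the next step gives (m, d) = (2, 2) again — its k=1 value — and the period has length 2.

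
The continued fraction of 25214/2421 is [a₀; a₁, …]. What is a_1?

2

25214 = 10·2421 + 1004   →  a_0 = 10
2421 = 2·1004 + 413   →  a_1 = 2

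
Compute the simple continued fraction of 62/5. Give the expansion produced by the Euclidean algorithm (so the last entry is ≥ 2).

62 = 12*5 + 2
5 = 2*2 + 1
2 = 2*1 + 0  (stop)
So 62/5 = [12; 2, 2].

[12; 2, 2]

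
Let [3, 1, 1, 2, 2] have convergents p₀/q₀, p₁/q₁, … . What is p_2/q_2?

Using pₖ = aₖpₖ₋₁ + pₖ₋₂, qₖ = aₖqₖ₋₁ + qₖ₋₂ (with p₋₁=1, p₋₂=0, q₋₁=0, q₋₂=1):
  k=0: a=3, p=3, q=1
  k=1: a=1, p=4, q=1
  k=2: a=1, p=7, q=2

7/2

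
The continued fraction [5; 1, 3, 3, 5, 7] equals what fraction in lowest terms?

2861/496

Using pₖ = aₖpₖ₋₁ + pₖ₋₂ and qₖ = aₖqₖ₋₁ + qₖ₋₂:
  k=0: a=5, p=5, q=1
  k=1: a=1, p=6, q=1
  k=2: a=3, p=23, q=4
  k=3: a=3, p=75, q=13
  k=4: a=5, p=398, q=69
  k=5: a=7, p=2861, q=496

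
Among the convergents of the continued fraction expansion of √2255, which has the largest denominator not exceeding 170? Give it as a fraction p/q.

3609/76

√2255 = [47; 2, 18, 2, 94, …] (period length 4).
Convergents:
  p_0/q_0 = 47/1
  p_1/q_1 = 95/2
  p_2/q_2 = 1757/37
  p_3/q_3 = 3609/76
  p_4/q_4 = 341003/7181
q_3 = 76 ≤ 170 < 7181 = q_4, so the answer is 3609/76.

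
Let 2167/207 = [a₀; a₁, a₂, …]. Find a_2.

2167 = 10·207 + 97   →  a_0 = 10
207 = 2·97 + 13   →  a_1 = 2
97 = 7·13 + 6   →  a_2 = 7

7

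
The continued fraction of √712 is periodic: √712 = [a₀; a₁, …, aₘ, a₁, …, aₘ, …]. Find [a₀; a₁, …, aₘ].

a₀ = ⌊√712⌋ = 26.
With m₀=0, d₀=1 and mₖ₊₁ = dₖaₖ − mₖ, dₖ₊₁ = (n − mₖ₊₁²)/dₖ, aₖ₊₁ = ⌊(a₀+mₖ₊₁)/dₖ₊₁⌋:
  k=1: m=26, d=36, a=1
  k=2: m=10, d=17, a=2
  k=3: m=24, d=8, a=6
  k=4: m=24, d=17, a=2
  k=5: m=10, d=36, a=1
  k=6: m=26, d=1, a=52
d=1 and a=2a₀=52 at k=6, so the next step gives (m, d) = (26, 36) again — its k=1 value — and the period has length 6.

[26; 1, 2, 6, 2, 1, 52]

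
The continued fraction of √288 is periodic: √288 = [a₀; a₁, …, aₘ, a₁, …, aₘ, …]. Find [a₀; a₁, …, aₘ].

[16; 1, 32]

a₀ = ⌊√288⌋ = 16.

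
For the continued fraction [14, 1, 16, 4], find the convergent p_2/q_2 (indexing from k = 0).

Using pₖ = aₖpₖ₋₁ + pₖ₋₂, qₖ = aₖqₖ₋₁ + qₖ₋₂ (with p₋₁=1, p₋₂=0, q₋₁=0, q₋₂=1):
  k=0: a=14, p=14, q=1
  k=1: a=1, p=15, q=1
  k=2: a=16, p=254, q=17

254/17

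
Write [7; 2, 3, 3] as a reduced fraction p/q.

171/23

Fold from the inside: start with 3/1.
  3 + 1/3 = 10/3
  2 + 3/10 = 23/10
  7 + 10/23 = 171/23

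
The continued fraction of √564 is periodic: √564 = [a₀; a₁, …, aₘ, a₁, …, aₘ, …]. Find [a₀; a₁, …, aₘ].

[23; 1, 2, 1, 46]

a₀ = ⌊√564⌋ = 23.
With m₀=0, d₀=1 and mₖ₊₁ = dₖaₖ − mₖ, dₖ₊₁ = (n − mₖ₊₁²)/dₖ, aₖ₊₁ = ⌊(a₀+mₖ₊₁)/dₖ₊₁⌋:
  k=1: m=23, d=35, a=1
  k=2: m=12, d=12, a=2
  k=3: m=12, d=35, a=1
  k=4: m=23, d=1, a=46
d=1 and a=2a₀=46 at k=4, so the next step gives (m, d) = (23, 35) again — its k=1 value — and the period has length 4.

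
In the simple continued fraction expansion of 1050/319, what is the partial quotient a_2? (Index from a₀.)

1050 = 3·319 + 93   →  a_0 = 3
319 = 3·93 + 40   →  a_1 = 3
93 = 2·40 + 13   →  a_2 = 2

2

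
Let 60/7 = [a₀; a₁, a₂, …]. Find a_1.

60 = 8·7 + 4   →  a_0 = 8
7 = 1·4 + 3   →  a_1 = 1

1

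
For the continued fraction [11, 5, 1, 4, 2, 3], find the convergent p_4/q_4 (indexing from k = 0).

Using pₖ = aₖpₖ₋₁ + pₖ₋₂, qₖ = aₖqₖ₋₁ + qₖ₋₂ (with p₋₁=1, p₋₂=0, q₋₁=0, q₋₂=1):
  k=0: a=11, p=11, q=1
  k=1: a=5, p=56, q=5
  k=2: a=1, p=67, q=6
  k=3: a=4, p=324, q=29
  k=4: a=2, p=715, q=64

715/64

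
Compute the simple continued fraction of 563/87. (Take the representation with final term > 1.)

[6; 2, 8, 5]

563 = 6×87 + 41
87 = 2×41 + 5
41 = 8×5 + 1
5 = 5×1 + 0  (stop)
So 563/87 = [6; 2, 8, 5].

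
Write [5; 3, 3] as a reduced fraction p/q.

53/10

Fold from the inside: start with 3/1.
  3 + 1/3 = 10/3
  5 + 3/10 = 53/10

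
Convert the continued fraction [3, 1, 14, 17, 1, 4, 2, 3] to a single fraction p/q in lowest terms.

40095/10193

Fold from the inside: start with 3/1.
  2 + 1/3 = 7/3
  4 + 3/7 = 31/7
  1 + 7/31 = 38/31
  17 + 31/38 = 677/38
  14 + 38/677 = 9516/677
  1 + 677/9516 = 10193/9516
  3 + 9516/10193 = 40095/10193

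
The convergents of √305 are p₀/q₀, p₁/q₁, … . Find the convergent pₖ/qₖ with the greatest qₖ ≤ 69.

489/28

√305 = [17; 2, 6, 2, 34, …] (period length 4).
Convergents:
  p_0/q_0 = 17/1
  p_1/q_1 = 35/2
  p_2/q_2 = 227/13
  p_3/q_3 = 489/28
  p_4/q_4 = 16853/965
q_3 = 28 ≤ 69 < 965 = q_4, so the answer is 489/28.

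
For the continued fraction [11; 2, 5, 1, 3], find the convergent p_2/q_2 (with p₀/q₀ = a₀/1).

Using pₖ = aₖpₖ₋₁ + pₖ₋₂, qₖ = aₖqₖ₋₁ + qₖ₋₂ (with p₋₁=1, p₋₂=0, q₋₁=0, q₋₂=1):
  k=0: a=11, p=11, q=1
  k=1: a=2, p=23, q=2
  k=2: a=5, p=126, q=11

126/11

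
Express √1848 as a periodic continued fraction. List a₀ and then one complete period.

[42; 1, 84]

a₀ = ⌊√1848⌋ = 42.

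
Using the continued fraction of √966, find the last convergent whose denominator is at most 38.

√966 = [31; 12, 2, 2, 2, 12, 62, …] (period length 6).
Convergents:
  p_0/q_0 = 31/1
  p_1/q_1 = 373/12
  p_2/q_2 = 777/25
  p_3/q_3 = 1927/62
q_2 = 25 ≤ 38 < 62 = q_3, so the answer is 777/25.

777/25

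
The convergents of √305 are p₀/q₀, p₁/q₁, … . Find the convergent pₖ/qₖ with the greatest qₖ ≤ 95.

489/28

√305 = [17; 2, 6, 2, 34, …] (period length 4).
Convergents:
  p_0/q_0 = 17/1
  p_1/q_1 = 35/2
  p_2/q_2 = 227/13
  p_3/q_3 = 489/28
  p_4/q_4 = 16853/965
q_3 = 28 ≤ 95 < 965 = q_4, so the answer is 489/28.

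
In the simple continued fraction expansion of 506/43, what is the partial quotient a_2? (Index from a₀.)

3

506 = 11·43 + 33   →  a_0 = 11
43 = 1·33 + 10   →  a_1 = 1
33 = 3·10 + 3   →  a_2 = 3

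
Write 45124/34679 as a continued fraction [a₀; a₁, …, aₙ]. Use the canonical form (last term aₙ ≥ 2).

45124 = 1*34679 + 10445
34679 = 3*10445 + 3344
10445 = 3*3344 + 413
3344 = 8*413 + 40
413 = 10*40 + 13
40 = 3*13 + 1
13 = 13*1 + 0  (stop)
So 45124/34679 = [1; 3, 3, 8, 10, 3, 13].

[1; 3, 3, 8, 10, 3, 13]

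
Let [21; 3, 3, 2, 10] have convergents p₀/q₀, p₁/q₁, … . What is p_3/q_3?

490/23

Using pₖ = aₖpₖ₋₁ + pₖ₋₂, qₖ = aₖqₖ₋₁ + qₖ₋₂ (with p₋₁=1, p₋₂=0, q₋₁=0, q₋₂=1):
  k=0: a=21, p=21, q=1
  k=1: a=3, p=64, q=3
  k=2: a=3, p=213, q=10
  k=3: a=2, p=490, q=23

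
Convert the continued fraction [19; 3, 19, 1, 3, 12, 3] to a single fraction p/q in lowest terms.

Using pₖ = aₖpₖ₋₁ + pₖ₋₂ and qₖ = aₖqₖ₋₁ + qₖ₋₂:
  k=0: a=19, p=19, q=1
  k=1: a=3, p=58, q=3
  k=2: a=19, p=1121, q=58
  k=3: a=1, p=1179, q=61
  k=4: a=3, p=4658, q=241
  k=5: a=12, p=57075, q=2953
  k=6: a=3, p=175883, q=9100

175883/9100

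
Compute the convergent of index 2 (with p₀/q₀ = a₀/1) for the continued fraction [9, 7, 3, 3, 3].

Using pₖ = aₖpₖ₋₁ + pₖ₋₂, qₖ = aₖqₖ₋₁ + qₖ₋₂ (with p₋₁=1, p₋₂=0, q₋₁=0, q₋₂=1):
  k=0: a=9, p=9, q=1
  k=1: a=7, p=64, q=7
  k=2: a=3, p=201, q=22

201/22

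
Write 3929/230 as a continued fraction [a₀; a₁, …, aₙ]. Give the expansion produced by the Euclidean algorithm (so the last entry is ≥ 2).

3929 = 17·230 + 19
230 = 12·19 + 2
19 = 9·2 + 1
2 = 2·1 + 0  (stop)
So 3929/230 = [17; 12, 9, 2].

[17; 12, 9, 2]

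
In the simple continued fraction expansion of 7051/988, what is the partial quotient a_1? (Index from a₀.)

7051 = 7·988 + 135   →  a_0 = 7
988 = 7·135 + 43   →  a_1 = 7

7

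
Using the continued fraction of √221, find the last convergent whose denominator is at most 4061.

49727/3345

√221 = [14; 1, 6, 2, 6, 1, 28, …] (period length 6).
Convergents:
  p_0/q_0 = 14/1
  p_1/q_1 = 15/1
  p_2/q_2 = 104/7
  p_3/q_3 = 223/15
  p_4/q_4 = 1442/97
  p_5/q_5 = 1665/112
  p_6/q_6 = 48062/3233
  p_7/q_7 = 49727/3345
  p_8/q_8 = 346424/23303
q_7 = 3345 ≤ 4061 < 23303 = q_8, so the answer is 49727/3345.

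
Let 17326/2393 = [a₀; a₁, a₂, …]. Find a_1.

17326 = 7·2393 + 575   →  a_0 = 7
2393 = 4·575 + 93   →  a_1 = 4

4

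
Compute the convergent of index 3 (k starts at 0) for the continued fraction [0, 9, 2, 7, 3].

Using pₖ = aₖpₖ₋₁ + pₖ₋₂, qₖ = aₖqₖ₋₁ + qₖ₋₂ (with p₋₁=1, p₋₂=0, q₋₁=0, q₋₂=1):
  k=0: a=0, p=0, q=1
  k=1: a=9, p=1, q=9
  k=2: a=2, p=2, q=19
  k=3: a=7, p=15, q=142

15/142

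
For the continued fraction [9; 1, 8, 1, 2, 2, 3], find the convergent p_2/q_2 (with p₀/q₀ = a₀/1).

Using pₖ = aₖpₖ₋₁ + pₖ₋₂, qₖ = aₖqₖ₋₁ + qₖ₋₂ (with p₋₁=1, p₋₂=0, q₋₁=0, q₋₂=1):
  k=0: a=9, p=9, q=1
  k=1: a=1, p=10, q=1
  k=2: a=8, p=89, q=9

89/9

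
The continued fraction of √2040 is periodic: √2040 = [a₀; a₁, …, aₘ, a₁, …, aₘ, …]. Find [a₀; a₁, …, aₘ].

a₀ = ⌊√2040⌋ = 45.
With m₀=0, d₀=1 and mₖ₊₁ = dₖaₖ − mₖ, dₖ₊₁ = (n − mₖ₊₁²)/dₖ, aₖ₊₁ = ⌊(a₀+mₖ₊₁)/dₖ₊₁⌋:
  k=1: m=45, d=15, a=6
  k=2: m=45, d=1, a=90
d=1 and a=2a₀=90 at k=2, so the next step gives (m, d) = (45, 15) again — its k=1 value — and the period has length 2.

[45; 6, 90]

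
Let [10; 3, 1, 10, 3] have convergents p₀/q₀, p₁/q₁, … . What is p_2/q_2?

41/4

Using pₖ = aₖpₖ₋₁ + pₖ₋₂, qₖ = aₖqₖ₋₁ + qₖ₋₂ (with p₋₁=1, p₋₂=0, q₋₁=0, q₋₂=1):
  k=0: a=10, p=10, q=1
  k=1: a=3, p=31, q=3
  k=2: a=1, p=41, q=4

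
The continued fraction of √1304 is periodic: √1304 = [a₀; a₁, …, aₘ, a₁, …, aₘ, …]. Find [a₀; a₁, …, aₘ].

[36; 9, 72]

a₀ = ⌊√1304⌋ = 36.
With m₀=0, d₀=1 and mₖ₊₁ = dₖaₖ − mₖ, dₖ₊₁ = (n − mₖ₊₁²)/dₖ, aₖ₊₁ = ⌊(a₀+mₖ₊₁)/dₖ₊₁⌋:
  k=1: m=36, d=8, a=9
  k=2: m=36, d=1, a=72
d=1 and a=2a₀=72 at k=2, so the next step gives (m, d) = (36, 8) again — its k=1 value — and the period has length 2.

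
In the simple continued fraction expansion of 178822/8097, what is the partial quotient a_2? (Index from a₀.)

1

178822 = 22·8097 + 688   →  a_0 = 22
8097 = 11·688 + 529   →  a_1 = 11
688 = 1·529 + 159   →  a_2 = 1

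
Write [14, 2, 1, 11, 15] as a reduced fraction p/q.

7573/528

Fold from the inside: start with 15/1.
  11 + 1/15 = 166/15
  1 + 15/166 = 181/166
  2 + 166/181 = 528/181
  14 + 181/528 = 7573/528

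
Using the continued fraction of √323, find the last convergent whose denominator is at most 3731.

√323 = [17; 1, 34, …] (period length 2).
Convergents:
  p_0/q_0 = 17/1
  p_1/q_1 = 18/1
  p_2/q_2 = 629/35
  p_3/q_3 = 647/36
  p_4/q_4 = 22627/1259
  p_5/q_5 = 23274/1295
  p_6/q_6 = 813943/45289
q_5 = 1295 ≤ 3731 < 45289 = q_6, so the answer is 23274/1295.

23274/1295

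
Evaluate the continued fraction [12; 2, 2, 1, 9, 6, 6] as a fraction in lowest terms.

Fold from the inside: start with 6/1.
  6 + 1/6 = 37/6
  9 + 6/37 = 339/37
  1 + 37/339 = 376/339
  2 + 339/376 = 1091/376
  2 + 376/1091 = 2558/1091
  12 + 1091/2558 = 31787/2558

31787/2558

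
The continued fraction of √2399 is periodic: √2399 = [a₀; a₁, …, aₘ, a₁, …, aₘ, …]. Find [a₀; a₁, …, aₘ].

[48; 1, 47, 1, 96]

a₀ = ⌊√2399⌋ = 48.
With m₀=0, d₀=1 and mₖ₊₁ = dₖaₖ − mₖ, dₖ₊₁ = (n − mₖ₊₁²)/dₖ, aₖ₊₁ = ⌊(a₀+mₖ₊₁)/dₖ₊₁⌋:
  k=1: m=48, d=95, a=1
  k=2: m=47, d=2, a=47
  k=3: m=47, d=95, a=1
  k=4: m=48, d=1, a=96
d=1 and a=2a₀=96 at k=4, so the next step gives (m, d) = (48, 95) again — its k=1 value — and the period has length 4.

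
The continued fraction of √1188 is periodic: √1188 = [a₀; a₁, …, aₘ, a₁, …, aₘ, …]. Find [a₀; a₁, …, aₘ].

a₀ = ⌊√1188⌋ = 34.
With m₀=0, d₀=1 and mₖ₊₁ = dₖaₖ − mₖ, dₖ₊₁ = (n − mₖ₊₁²)/dₖ, aₖ₊₁ = ⌊(a₀+mₖ₊₁)/dₖ₊₁⌋:
  k=1: m=34, d=32, a=2
  k=2: m=30, d=9, a=7
  k=3: m=33, d=11, a=6
  k=4: m=33, d=9, a=7
  k=5: m=30, d=32, a=2
  k=6: m=34, d=1, a=68
d=1 and a=2a₀=68 at k=6, so the next step gives (m, d) = (34, 32) again — its k=1 value — and the period has length 6.

[34; 2, 7, 6, 7, 2, 68]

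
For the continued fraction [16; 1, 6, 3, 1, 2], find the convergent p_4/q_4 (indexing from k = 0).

Using pₖ = aₖpₖ₋₁ + pₖ₋₂, qₖ = aₖqₖ₋₁ + qₖ₋₂ (with p₋₁=1, p₋₂=0, q₋₁=0, q₋₂=1):
  k=0: a=16, p=16, q=1
  k=1: a=1, p=17, q=1
  k=2: a=6, p=118, q=7
  k=3: a=3, p=371, q=22
  k=4: a=1, p=489, q=29

489/29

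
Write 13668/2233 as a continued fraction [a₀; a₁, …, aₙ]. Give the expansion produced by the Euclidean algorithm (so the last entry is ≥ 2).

[6; 8, 3, 1, 2, 3, 7]

13668 = 6·2233 + 270
2233 = 8·270 + 73
270 = 3·73 + 51
73 = 1·51 + 22
51 = 2·22 + 7
22 = 3·7 + 1
7 = 7·1 + 0  (stop)
So 13668/2233 = [6; 8, 3, 1, 2, 3, 7].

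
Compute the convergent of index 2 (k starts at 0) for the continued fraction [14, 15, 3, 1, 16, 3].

647/46

Using pₖ = aₖpₖ₋₁ + pₖ₋₂, qₖ = aₖqₖ₋₁ + qₖ₋₂ (with p₋₁=1, p₋₂=0, q₋₁=0, q₋₂=1):
  k=0: a=14, p=14, q=1
  k=1: a=15, p=211, q=15
  k=2: a=3, p=647, q=46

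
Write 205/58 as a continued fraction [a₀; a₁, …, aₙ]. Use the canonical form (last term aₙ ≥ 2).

[3; 1, 1, 6, 1, 3]

205 = 3×58 + 31
58 = 1×31 + 27
31 = 1×27 + 4
27 = 6×4 + 3
4 = 1×3 + 1
3 = 3×1 + 0  (stop)
So 205/58 = [3; 1, 1, 6, 1, 3].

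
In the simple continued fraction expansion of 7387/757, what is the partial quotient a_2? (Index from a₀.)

7387 = 9·757 + 574   →  a_0 = 9
757 = 1·574 + 183   →  a_1 = 1
574 = 3·183 + 25   →  a_2 = 3

3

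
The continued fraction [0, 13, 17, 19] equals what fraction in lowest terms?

Fold from the inside: start with 19/1.
  17 + 1/19 = 324/19
  13 + 19/324 = 4231/324
  0 + 324/4231 = 324/4231

324/4231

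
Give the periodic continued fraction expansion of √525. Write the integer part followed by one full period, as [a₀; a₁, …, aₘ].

[22; 1, 10, 2, 10, 1, 44]

a₀ = ⌊√525⌋ = 22.
With m₀=0, d₀=1 and mₖ₊₁ = dₖaₖ − mₖ, dₖ₊₁ = (n − mₖ₊₁²)/dₖ, aₖ₊₁ = ⌊(a₀+mₖ₊₁)/dₖ₊₁⌋:
  k=1: m=22, d=41, a=1
  k=2: m=19, d=4, a=10
  k=3: m=21, d=21, a=2
  k=4: m=21, d=4, a=10
  k=5: m=19, d=41, a=1
  k=6: m=22, d=1, a=44
d=1 and a=2a₀=44 at k=6, so the next step gives (m, d) = (22, 41) again — its k=1 value — and the period has length 6.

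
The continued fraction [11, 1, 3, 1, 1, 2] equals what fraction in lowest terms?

Using pₖ = aₖpₖ₋₁ + pₖ₋₂ and qₖ = aₖqₖ₋₁ + qₖ₋₂:
  k=0: a=11, p=11, q=1
  k=1: a=1, p=12, q=1
  k=2: a=3, p=47, q=4
  k=3: a=1, p=59, q=5
  k=4: a=1, p=106, q=9
  k=5: a=2, p=271, q=23

271/23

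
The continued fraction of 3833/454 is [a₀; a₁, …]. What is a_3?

3833 = 8·454 + 201   →  a_0 = 8
454 = 2·201 + 52   →  a_1 = 2
201 = 3·52 + 45   →  a_2 = 3
52 = 1·45 + 7   →  a_3 = 1

1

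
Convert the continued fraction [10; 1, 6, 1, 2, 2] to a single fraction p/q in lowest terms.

587/54

Using pₖ = aₖpₖ₋₁ + pₖ₋₂ and qₖ = aₖqₖ₋₁ + qₖ₋₂:
  k=0: a=10, p=10, q=1
  k=1: a=1, p=11, q=1
  k=2: a=6, p=76, q=7
  k=3: a=1, p=87, q=8
  k=4: a=2, p=250, q=23
  k=5: a=2, p=587, q=54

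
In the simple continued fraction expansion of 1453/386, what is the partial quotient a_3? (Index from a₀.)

4

1453 = 3·386 + 295   →  a_0 = 3
386 = 1·295 + 91   →  a_1 = 1
295 = 3·91 + 22   →  a_2 = 3
91 = 4·22 + 3   →  a_3 = 4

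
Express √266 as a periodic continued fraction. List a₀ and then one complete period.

[16; 3, 4, 3, 32]

a₀ = ⌊√266⌋ = 16.
With m₀=0, d₀=1 and mₖ₊₁ = dₖaₖ − mₖ, dₖ₊₁ = (n − mₖ₊₁²)/dₖ, aₖ₊₁ = ⌊(a₀+mₖ₊₁)/dₖ₊₁⌋:
  k=1: m=16, d=10, a=3
  k=2: m=14, d=7, a=4
  k=3: m=14, d=10, a=3
  k=4: m=16, d=1, a=32
d=1 and a=2a₀=32 at k=4, so the next step gives (m, d) = (16, 10) again — its k=1 value — and the period has length 4.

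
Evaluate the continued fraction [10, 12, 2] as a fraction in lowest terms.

252/25

Fold from the inside: start with 2/1.
  12 + 1/2 = 25/2
  10 + 2/25 = 252/25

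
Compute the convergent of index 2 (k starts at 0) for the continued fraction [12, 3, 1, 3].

Using pₖ = aₖpₖ₋₁ + pₖ₋₂, qₖ = aₖqₖ₋₁ + qₖ₋₂ (with p₋₁=1, p₋₂=0, q₋₁=0, q₋₂=1):
  k=0: a=12, p=12, q=1
  k=1: a=3, p=37, q=3
  k=2: a=1, p=49, q=4

49/4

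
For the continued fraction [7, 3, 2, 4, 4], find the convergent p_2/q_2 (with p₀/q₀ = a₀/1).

Using pₖ = aₖpₖ₋₁ + pₖ₋₂, qₖ = aₖqₖ₋₁ + qₖ₋₂ (with p₋₁=1, p₋₂=0, q₋₁=0, q₋₂=1):
  k=0: a=7, p=7, q=1
  k=1: a=3, p=22, q=3
  k=2: a=2, p=51, q=7

51/7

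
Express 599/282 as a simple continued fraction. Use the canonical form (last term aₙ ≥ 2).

[2; 8, 17, 2]

599 = 2×282 + 35
282 = 8×35 + 2
35 = 17×2 + 1
2 = 2×1 + 0  (stop)
So 599/282 = [2; 8, 17, 2].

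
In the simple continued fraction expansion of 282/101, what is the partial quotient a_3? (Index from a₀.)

1

282 = 2·101 + 80   →  a_0 = 2
101 = 1·80 + 21   →  a_1 = 1
80 = 3·21 + 17   →  a_2 = 3
21 = 1·17 + 4   →  a_3 = 1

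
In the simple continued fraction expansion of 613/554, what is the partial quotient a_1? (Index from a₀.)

613 = 1·554 + 59   →  a_0 = 1
554 = 9·59 + 23   →  a_1 = 9

9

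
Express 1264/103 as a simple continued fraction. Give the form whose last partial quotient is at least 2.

1264 = 12*103 + 28
103 = 3*28 + 19
28 = 1*19 + 9
19 = 2*9 + 1
9 = 9*1 + 0  (stop)
So 1264/103 = [12; 3, 1, 2, 9].

[12; 3, 1, 2, 9]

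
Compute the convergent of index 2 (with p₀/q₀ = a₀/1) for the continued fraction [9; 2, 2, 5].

47/5

Using pₖ = aₖpₖ₋₁ + pₖ₋₂, qₖ = aₖqₖ₋₁ + qₖ₋₂ (with p₋₁=1, p₋₂=0, q₋₁=0, q₋₂=1):
  k=0: a=9, p=9, q=1
  k=1: a=2, p=19, q=2
  k=2: a=2, p=47, q=5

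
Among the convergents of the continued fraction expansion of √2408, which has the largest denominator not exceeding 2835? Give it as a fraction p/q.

√2408 = [49; 14, 98, …] (period length 2).
Convergents:
  p_0/q_0 = 49/1
  p_1/q_1 = 687/14
  p_2/q_2 = 67375/1373
  p_3/q_3 = 943937/19236
q_2 = 1373 ≤ 2835 < 19236 = q_3, so the answer is 67375/1373.

67375/1373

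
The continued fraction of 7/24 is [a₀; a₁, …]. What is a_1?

7 = 0·24 + 7   →  a_0 = 0
24 = 3·7 + 3   →  a_1 = 3

3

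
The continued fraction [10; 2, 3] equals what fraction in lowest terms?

Using pₖ = aₖpₖ₋₁ + pₖ₋₂ and qₖ = aₖqₖ₋₁ + qₖ₋₂:
  k=0: a=10, p=10, q=1
  k=1: a=2, p=21, q=2
  k=2: a=3, p=73, q=7

73/7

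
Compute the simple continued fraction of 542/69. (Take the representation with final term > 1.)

[7; 1, 5, 1, 9]

542 = 7*69 + 59
69 = 1*59 + 10
59 = 5*10 + 9
10 = 1*9 + 1
9 = 9*1 + 0  (stop)
So 542/69 = [7; 1, 5, 1, 9].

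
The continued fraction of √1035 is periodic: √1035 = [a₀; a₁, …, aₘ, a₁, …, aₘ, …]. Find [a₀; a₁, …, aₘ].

a₀ = ⌊√1035⌋ = 32.
With m₀=0, d₀=1 and mₖ₊₁ = dₖaₖ − mₖ, dₖ₊₁ = (n − mₖ₊₁²)/dₖ, aₖ₊₁ = ⌊(a₀+mₖ₊₁)/dₖ₊₁⌋:
  k=1: m=32, d=11, a=5
  k=2: m=23, d=46, a=1
  k=3: m=23, d=11, a=5
  k=4: m=32, d=1, a=64
d=1 and a=2a₀=64 at k=4, so the next step gives (m, d) = (32, 11) again — its k=1 value — and the period has length 4.

[32; 5, 1, 5, 64]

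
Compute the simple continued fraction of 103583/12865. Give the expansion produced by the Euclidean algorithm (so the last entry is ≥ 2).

103583 = 8·12865 + 663
12865 = 19·663 + 268
663 = 2·268 + 127
268 = 2·127 + 14
127 = 9·14 + 1
14 = 14·1 + 0  (stop)
So 103583/12865 = [8; 19, 2, 2, 9, 14].

[8; 19, 2, 2, 9, 14]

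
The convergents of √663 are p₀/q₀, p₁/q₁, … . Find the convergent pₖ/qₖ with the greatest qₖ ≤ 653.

√663 = [25; 1, 2, 1, 50, …] (period length 4).
Convergents:
  p_0/q_0 = 25/1
  p_1/q_1 = 26/1
  p_2/q_2 = 77/3
  p_3/q_3 = 103/4
  p_4/q_4 = 5227/203
  p_5/q_5 = 5330/207
  p_6/q_6 = 15887/617
  p_7/q_7 = 21217/824
q_6 = 617 ≤ 653 < 824 = q_7, so the answer is 15887/617.

15887/617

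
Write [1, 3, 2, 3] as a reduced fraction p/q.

31/24

Using pₖ = aₖpₖ₋₁ + pₖ₋₂ and qₖ = aₖqₖ₋₁ + qₖ₋₂:
  k=0: a=1, p=1, q=1
  k=1: a=3, p=4, q=3
  k=2: a=2, p=9, q=7
  k=3: a=3, p=31, q=24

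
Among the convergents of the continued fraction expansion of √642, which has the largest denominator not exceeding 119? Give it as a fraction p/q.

√642 = [25; 2, 1, 24, 1, 2, 50, …] (period length 6).
Convergents:
  p_0/q_0 = 25/1
  p_1/q_1 = 51/2
  p_2/q_2 = 76/3
  p_3/q_3 = 1875/74
  p_4/q_4 = 1951/77
  p_5/q_5 = 5777/228
q_4 = 77 ≤ 119 < 228 = q_5, so the answer is 1951/77.

1951/77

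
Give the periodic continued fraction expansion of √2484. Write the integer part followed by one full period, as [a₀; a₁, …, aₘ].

[49; 1, 5, 4, 5, 1, 98]

a₀ = ⌊√2484⌋ = 49.
With m₀=0, d₀=1 and mₖ₊₁ = dₖaₖ − mₖ, dₖ₊₁ = (n − mₖ₊₁²)/dₖ, aₖ₊₁ = ⌊(a₀+mₖ₊₁)/dₖ₊₁⌋:
  k=1: m=49, d=83, a=1
  k=2: m=34, d=16, a=5
  k=3: m=46, d=23, a=4
  k=4: m=46, d=16, a=5
  k=5: m=34, d=83, a=1
  k=6: m=49, d=1, a=98
d=1 and a=2a₀=98 at k=6, so the next step gives (m, d) = (49, 83) again — its k=1 value — and the period has length 6.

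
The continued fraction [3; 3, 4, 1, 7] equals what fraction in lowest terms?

Using pₖ = aₖpₖ₋₁ + pₖ₋₂ and qₖ = aₖqₖ₋₁ + qₖ₋₂:
  k=0: a=3, p=3, q=1
  k=1: a=3, p=10, q=3
  k=2: a=4, p=43, q=13
  k=3: a=1, p=53, q=16
  k=4: a=7, p=414, q=125

414/125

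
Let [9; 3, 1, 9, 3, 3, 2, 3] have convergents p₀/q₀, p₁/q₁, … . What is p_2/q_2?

Using pₖ = aₖpₖ₋₁ + pₖ₋₂, qₖ = aₖqₖ₋₁ + qₖ₋₂ (with p₋₁=1, p₋₂=0, q₋₁=0, q₋₂=1):
  k=0: a=9, p=9, q=1
  k=1: a=3, p=28, q=3
  k=2: a=1, p=37, q=4

37/4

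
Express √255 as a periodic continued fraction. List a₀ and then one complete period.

a₀ = ⌊√255⌋ = 15.

[15; 1, 30]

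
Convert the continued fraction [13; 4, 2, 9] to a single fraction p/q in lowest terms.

Fold from the inside: start with 9/1.
  2 + 1/9 = 19/9
  4 + 9/19 = 85/19
  13 + 19/85 = 1124/85

1124/85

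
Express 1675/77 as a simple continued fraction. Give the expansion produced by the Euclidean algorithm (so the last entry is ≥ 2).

1675 = 21*77 + 58
77 = 1*58 + 19
58 = 3*19 + 1
19 = 19*1 + 0  (stop)
So 1675/77 = [21; 1, 3, 19].

[21; 1, 3, 19]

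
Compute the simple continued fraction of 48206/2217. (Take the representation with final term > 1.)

[21; 1, 2, 1, 9, 3, 18]

48206 = 21*2217 + 1649
2217 = 1*1649 + 568
1649 = 2*568 + 513
568 = 1*513 + 55
513 = 9*55 + 18
55 = 3*18 + 1
18 = 18*1 + 0  (stop)
So 48206/2217 = [21; 1, 2, 1, 9, 3, 18].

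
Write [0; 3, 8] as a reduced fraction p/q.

Fold from the inside: start with 8/1.
  3 + 1/8 = 25/8
  0 + 8/25 = 8/25

8/25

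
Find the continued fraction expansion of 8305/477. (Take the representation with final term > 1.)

8305 = 17×477 + 196
477 = 2×196 + 85
196 = 2×85 + 26
85 = 3×26 + 7
26 = 3×7 + 5
7 = 1×5 + 2
5 = 2×2 + 1
2 = 2×1 + 0  (stop)
So 8305/477 = [17; 2, 2, 3, 3, 1, 2, 2].

[17; 2, 2, 3, 3, 1, 2, 2]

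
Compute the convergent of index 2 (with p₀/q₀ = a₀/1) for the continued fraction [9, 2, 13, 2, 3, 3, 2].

Using pₖ = aₖpₖ₋₁ + pₖ₋₂, qₖ = aₖqₖ₋₁ + qₖ₋₂ (with p₋₁=1, p₋₂=0, q₋₁=0, q₋₂=1):
  k=0: a=9, p=9, q=1
  k=1: a=2, p=19, q=2
  k=2: a=13, p=256, q=27

256/27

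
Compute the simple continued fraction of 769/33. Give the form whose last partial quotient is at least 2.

769 = 23*33 + 10
33 = 3*10 + 3
10 = 3*3 + 1
3 = 3*1 + 0  (stop)
So 769/33 = [23; 3, 3, 3].

[23; 3, 3, 3]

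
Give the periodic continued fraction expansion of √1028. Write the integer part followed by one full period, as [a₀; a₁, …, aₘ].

[32; 16, 64]

a₀ = ⌊√1028⌋ = 32.
With m₀=0, d₀=1 and mₖ₊₁ = dₖaₖ − mₖ, dₖ₊₁ = (n − mₖ₊₁²)/dₖ, aₖ₊₁ = ⌊(a₀+mₖ₊₁)/dₖ₊₁⌋:
  k=1: m=32, d=4, a=16
  k=2: m=32, d=1, a=64
d=1 and a=2a₀=64 at k=2, so the next step gives (m, d) = (32, 4) again — its k=1 value — and the period has length 2.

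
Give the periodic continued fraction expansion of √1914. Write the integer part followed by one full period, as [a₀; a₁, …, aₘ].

a₀ = ⌊√1914⌋ = 43.
With m₀=0, d₀=1 and mₖ₊₁ = dₖaₖ − mₖ, dₖ₊₁ = (n − mₖ₊₁²)/dₖ, aₖ₊₁ = ⌊(a₀+mₖ₊₁)/dₖ₊₁⌋:
  k=1: m=43, d=65, a=1
  k=2: m=22, d=22, a=2
  k=3: m=22, d=65, a=1
  k=4: m=43, d=1, a=86
d=1 and a=2a₀=86 at k=4, so the next step gives (m, d) = (43, 65) again — its k=1 value — and the period has length 4.

[43; 1, 2, 1, 86]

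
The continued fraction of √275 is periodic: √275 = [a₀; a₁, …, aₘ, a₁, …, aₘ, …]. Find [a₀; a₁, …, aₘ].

a₀ = ⌊√275⌋ = 16.
With m₀=0, d₀=1 and mₖ₊₁ = dₖaₖ − mₖ, dₖ₊₁ = (n − mₖ₊₁²)/dₖ, aₖ₊₁ = ⌊(a₀+mₖ₊₁)/dₖ₊₁⌋:
  k=1: m=16, d=19, a=1
  k=2: m=3, d=14, a=1
  k=3: m=11, d=11, a=2
  k=4: m=11, d=14, a=1
  k=5: m=3, d=19, a=1
  k=6: m=16, d=1, a=32
d=1 and a=2a₀=32 at k=6, so the next step gives (m, d) = (16, 19) again — its k=1 value — and the period has length 6.

[16; 1, 1, 2, 1, 1, 32]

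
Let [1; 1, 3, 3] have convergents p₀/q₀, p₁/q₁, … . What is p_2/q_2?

Using pₖ = aₖpₖ₋₁ + pₖ₋₂, qₖ = aₖqₖ₋₁ + qₖ₋₂ (with p₋₁=1, p₋₂=0, q₋₁=0, q₋₂=1):
  k=0: a=1, p=1, q=1
  k=1: a=1, p=2, q=1
  k=2: a=3, p=7, q=4

7/4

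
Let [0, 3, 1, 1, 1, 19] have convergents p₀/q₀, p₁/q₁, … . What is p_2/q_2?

Using pₖ = aₖpₖ₋₁ + pₖ₋₂, qₖ = aₖqₖ₋₁ + qₖ₋₂ (with p₋₁=1, p₋₂=0, q₋₁=0, q₋₂=1):
  k=0: a=0, p=0, q=1
  k=1: a=3, p=1, q=3
  k=2: a=1, p=1, q=4

1/4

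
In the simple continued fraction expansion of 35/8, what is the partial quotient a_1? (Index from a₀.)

2

35 = 4·8 + 3   →  a_0 = 4
8 = 2·3 + 2   →  a_1 = 2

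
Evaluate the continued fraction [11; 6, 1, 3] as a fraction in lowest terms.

301/27

Fold from the inside: start with 3/1.
  1 + 1/3 = 4/3
  6 + 3/4 = 27/4
  11 + 4/27 = 301/27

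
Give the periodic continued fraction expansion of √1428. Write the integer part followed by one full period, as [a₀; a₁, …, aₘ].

[37; 1, 3, 1, 2, 1, 3, 1, 74]

a₀ = ⌊√1428⌋ = 37.
With m₀=0, d₀=1 and mₖ₊₁ = dₖaₖ − mₖ, dₖ₊₁ = (n − mₖ₊₁²)/dₖ, aₖ₊₁ = ⌊(a₀+mₖ₊₁)/dₖ₊₁⌋:
  k=1: m=37, d=59, a=1
  k=2: m=22, d=16, a=3
  k=3: m=26, d=47, a=1
  k=4: m=21, d=21, a=2
  k=5: m=21, d=47, a=1
  k=6: m=26, d=16, a=3
  k=7: m=22, d=59, a=1
  k=8: m=37, d=1, a=74
d=1 and a=2a₀=74 at k=8, so the next step gives (m, d) = (37, 59) again — its k=1 value — and the period has length 8.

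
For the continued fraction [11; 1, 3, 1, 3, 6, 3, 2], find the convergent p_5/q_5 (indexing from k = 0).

Using pₖ = aₖpₖ₋₁ + pₖ₋₂, qₖ = aₖqₖ₋₁ + qₖ₋₂ (with p₋₁=1, p₋₂=0, q₋₁=0, q₋₂=1):
  k=0: a=11, p=11, q=1
  k=1: a=1, p=12, q=1
  k=2: a=3, p=47, q=4
  k=3: a=1, p=59, q=5
  k=4: a=3, p=224, q=19
  k=5: a=6, p=1403, q=119

1403/119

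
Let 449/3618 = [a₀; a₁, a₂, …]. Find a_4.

1

449 = 0·3618 + 449   →  a_0 = 0
3618 = 8·449 + 26   →  a_1 = 8
449 = 17·26 + 7   →  a_2 = 17
26 = 3·7 + 5   →  a_3 = 3
7 = 1·5 + 2   →  a_4 = 1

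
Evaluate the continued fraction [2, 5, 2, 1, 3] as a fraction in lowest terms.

129/59

Using pₖ = aₖpₖ₋₁ + pₖ₋₂ and qₖ = aₖqₖ₋₁ + qₖ₋₂:
  k=0: a=2, p=2, q=1
  k=1: a=5, p=11, q=5
  k=2: a=2, p=24, q=11
  k=3: a=1, p=35, q=16
  k=4: a=3, p=129, q=59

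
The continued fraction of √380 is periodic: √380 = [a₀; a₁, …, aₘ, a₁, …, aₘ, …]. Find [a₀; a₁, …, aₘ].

a₀ = ⌊√380⌋ = 19.

[19; 2, 38]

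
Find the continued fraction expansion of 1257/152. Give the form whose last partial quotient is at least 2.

[8; 3, 1, 2, 2, 2, 2]

1257 = 8*152 + 41
152 = 3*41 + 29
41 = 1*29 + 12
29 = 2*12 + 5
12 = 2*5 + 2
5 = 2*2 + 1
2 = 2*1 + 0  (stop)
So 1257/152 = [8; 3, 1, 2, 2, 2, 2].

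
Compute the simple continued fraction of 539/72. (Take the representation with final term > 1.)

539 = 7*72 + 35
72 = 2*35 + 2
35 = 17*2 + 1
2 = 2*1 + 0  (stop)
So 539/72 = [7; 2, 17, 2].

[7; 2, 17, 2]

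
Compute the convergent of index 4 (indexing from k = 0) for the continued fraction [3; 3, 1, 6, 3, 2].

277/85

Using pₖ = aₖpₖ₋₁ + pₖ₋₂, qₖ = aₖqₖ₋₁ + qₖ₋₂ (with p₋₁=1, p₋₂=0, q₋₁=0, q₋₂=1):
  k=0: a=3, p=3, q=1
  k=1: a=3, p=10, q=3
  k=2: a=1, p=13, q=4
  k=3: a=6, p=88, q=27
  k=4: a=3, p=277, q=85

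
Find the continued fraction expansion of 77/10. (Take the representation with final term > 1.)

[7; 1, 2, 3]

77 = 7×10 + 7
10 = 1×7 + 3
7 = 2×3 + 1
3 = 3×1 + 0  (stop)
So 77/10 = [7; 1, 2, 3].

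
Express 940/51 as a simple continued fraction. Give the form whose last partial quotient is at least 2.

[18; 2, 3, 7]

940 = 18·51 + 22
51 = 2·22 + 7
22 = 3·7 + 1
7 = 7·1 + 0  (stop)
So 940/51 = [18; 2, 3, 7].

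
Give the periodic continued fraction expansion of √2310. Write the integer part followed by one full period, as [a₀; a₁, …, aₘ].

[48; 16, 96]

a₀ = ⌊√2310⌋ = 48.
With m₀=0, d₀=1 and mₖ₊₁ = dₖaₖ − mₖ, dₖ₊₁ = (n − mₖ₊₁²)/dₖ, aₖ₊₁ = ⌊(a₀+mₖ₊₁)/dₖ₊₁⌋:
  k=1: m=48, d=6, a=16
  k=2: m=48, d=1, a=96
d=1 and a=2a₀=96 at k=2, so the next step gives (m, d) = (48, 6) again — its k=1 value — and the period has length 2.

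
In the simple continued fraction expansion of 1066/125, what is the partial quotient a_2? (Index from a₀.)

1

1066 = 8·125 + 66   →  a_0 = 8
125 = 1·66 + 59   →  a_1 = 1
66 = 1·59 + 7   →  a_2 = 1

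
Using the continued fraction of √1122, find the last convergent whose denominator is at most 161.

√1122 = [33; 2, 66, …] (period length 2).
Convergents:
  p_0/q_0 = 33/1
  p_1/q_1 = 67/2
  p_2/q_2 = 4455/133
  p_3/q_3 = 8977/268
q_2 = 133 ≤ 161 < 268 = q_3, so the answer is 4455/133.

4455/133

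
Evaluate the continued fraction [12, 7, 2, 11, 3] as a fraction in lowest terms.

Fold from the inside: start with 3/1.
  11 + 1/3 = 34/3
  2 + 3/34 = 71/34
  7 + 34/71 = 531/71
  12 + 71/531 = 6443/531

6443/531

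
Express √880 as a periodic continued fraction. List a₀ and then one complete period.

a₀ = ⌊√880⌋ = 29.
With m₀=0, d₀=1 and mₖ₊₁ = dₖaₖ − mₖ, dₖ₊₁ = (n − mₖ₊₁²)/dₖ, aₖ₊₁ = ⌊(a₀+mₖ₊₁)/dₖ₊₁⌋:
  k=1: m=29, d=39, a=1
  k=2: m=10, d=20, a=1
  k=3: m=10, d=39, a=1
  k=4: m=29, d=1, a=58
d=1 and a=2a₀=58 at k=4, so the next step gives (m, d) = (29, 39) again — its k=1 value — and the period has length 4.

[29; 1, 1, 1, 58]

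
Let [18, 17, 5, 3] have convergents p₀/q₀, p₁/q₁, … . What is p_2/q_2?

Using pₖ = aₖpₖ₋₁ + pₖ₋₂, qₖ = aₖqₖ₋₁ + qₖ₋₂ (with p₋₁=1, p₋₂=0, q₋₁=0, q₋₂=1):
  k=0: a=18, p=18, q=1
  k=1: a=17, p=307, q=17
  k=2: a=5, p=1553, q=86

1553/86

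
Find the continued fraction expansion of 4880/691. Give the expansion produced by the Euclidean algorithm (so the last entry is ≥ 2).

4880 = 7×691 + 43
691 = 16×43 + 3
43 = 14×3 + 1
3 = 3×1 + 0  (stop)
So 4880/691 = [7; 16, 14, 3].

[7; 16, 14, 3]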